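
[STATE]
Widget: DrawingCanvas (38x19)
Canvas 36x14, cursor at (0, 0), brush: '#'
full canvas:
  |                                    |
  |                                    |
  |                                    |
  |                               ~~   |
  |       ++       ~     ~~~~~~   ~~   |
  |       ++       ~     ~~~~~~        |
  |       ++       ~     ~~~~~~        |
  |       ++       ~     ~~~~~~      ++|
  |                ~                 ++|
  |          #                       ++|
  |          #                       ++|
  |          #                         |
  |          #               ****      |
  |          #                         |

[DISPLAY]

+                                     
                                      
                                      
                               ~~     
       ++       ~     ~~~~~~   ~~     
       ++       ~     ~~~~~~          
       ++       ~     ~~~~~~          
       ++       ~     ~~~~~~      ++  
                ~                 ++  
          #                       ++  
          #                       ++  
          #                           
          #               ****        
          #                           
                                      
                                      
                                      
                                      
                                      


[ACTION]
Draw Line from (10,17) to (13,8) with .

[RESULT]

+                                     
                                      
                                      
                               ~~     
       ++       ~     ~~~~~~   ~~     
       ++       ~     ~~~~~~          
       ++       ~     ~~~~~~          
       ++       ~     ~~~~~~      ++  
                ~                 ++  
          #                       ++  
          #     ..                ++  
          #  ...                      
          ...             ****        
        ..#                           
                                      
                                      
                                      
                                      
                                      


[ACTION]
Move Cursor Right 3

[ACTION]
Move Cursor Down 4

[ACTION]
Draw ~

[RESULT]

                                      
                                      
                                      
                               ~~     
   ~   ++       ~     ~~~~~~   ~~     
       ++       ~     ~~~~~~          
       ++       ~     ~~~~~~          
       ++       ~     ~~~~~~      ++  
                ~                 ++  
          #                       ++  
          #     ..                ++  
          #  ...                      
          ...             ****        
        ..#                           
                                      
                                      
                                      
                                      
                                      


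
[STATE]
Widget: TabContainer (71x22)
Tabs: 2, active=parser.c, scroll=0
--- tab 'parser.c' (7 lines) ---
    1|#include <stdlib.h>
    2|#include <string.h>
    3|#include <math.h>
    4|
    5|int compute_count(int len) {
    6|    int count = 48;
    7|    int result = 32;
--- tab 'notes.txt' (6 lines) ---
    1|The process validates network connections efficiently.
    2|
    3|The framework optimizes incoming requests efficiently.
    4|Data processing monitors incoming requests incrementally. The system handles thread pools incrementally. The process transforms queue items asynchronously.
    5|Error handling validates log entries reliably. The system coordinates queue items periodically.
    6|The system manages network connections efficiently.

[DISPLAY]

[parser.c]│ notes.txt                                                  
───────────────────────────────────────────────────────────────────────
#include <stdlib.h>                                                    
#include <string.h>                                                    
#include <math.h>                                                      
                                                                       
int compute_count(int len) {                                           
    int count = 48;                                                    
    int result = 32;                                                   
                                                                       
                                                                       
                                                                       
                                                                       
                                                                       
                                                                       
                                                                       
                                                                       
                                                                       
                                                                       
                                                                       
                                                                       
                                                                       


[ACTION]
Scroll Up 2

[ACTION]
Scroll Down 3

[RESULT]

[parser.c]│ notes.txt                                                  
───────────────────────────────────────────────────────────────────────
                                                                       
int compute_count(int len) {                                           
    int count = 48;                                                    
    int result = 32;                                                   
                                                                       
                                                                       
                                                                       
                                                                       
                                                                       
                                                                       
                                                                       
                                                                       
                                                                       
                                                                       
                                                                       
                                                                       
                                                                       
                                                                       
                                                                       
                                                                       


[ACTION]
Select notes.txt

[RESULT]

 parser.c │[notes.txt]                                                 
───────────────────────────────────────────────────────────────────────
The process validates network connections efficiently.                 
                                                                       
The framework optimizes incoming requests efficiently.                 
Data processing monitors incoming requests incrementally. The system ha
Error handling validates log entries reliably. The system coordinates q
The system manages network connections efficiently.                    
                                                                       
                                                                       
                                                                       
                                                                       
                                                                       
                                                                       
                                                                       
                                                                       
                                                                       
                                                                       
                                                                       
                                                                       
                                                                       
                                                                       


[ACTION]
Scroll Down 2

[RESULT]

 parser.c │[notes.txt]                                                 
───────────────────────────────────────────────────────────────────────
The framework optimizes incoming requests efficiently.                 
Data processing monitors incoming requests incrementally. The system ha
Error handling validates log entries reliably. The system coordinates q
The system manages network connections efficiently.                    
                                                                       
                                                                       
                                                                       
                                                                       
                                                                       
                                                                       
                                                                       
                                                                       
                                                                       
                                                                       
                                                                       
                                                                       
                                                                       
                                                                       
                                                                       
                                                                       


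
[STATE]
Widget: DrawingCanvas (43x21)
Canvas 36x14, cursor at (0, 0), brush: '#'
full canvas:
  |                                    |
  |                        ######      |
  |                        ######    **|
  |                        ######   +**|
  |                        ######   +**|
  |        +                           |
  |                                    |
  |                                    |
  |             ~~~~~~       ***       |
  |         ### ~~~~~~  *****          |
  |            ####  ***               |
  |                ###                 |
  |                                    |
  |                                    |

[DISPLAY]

+                                          
                        ######             
                        ######    **       
                        ######   +**       
                        ######   +**       
        +                                  
                                           
                                           
             ~~~~~~       ***              
         ### ~~~~~~  *****                 
            ####  ***                      
                ###                        
                                           
                                           
                                           
                                           
                                           
                                           
                                           
                                           
                                           


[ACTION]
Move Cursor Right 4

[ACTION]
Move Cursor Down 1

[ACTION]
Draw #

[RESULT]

                                           
    #                   ######             
                        ######    **       
                        ######   +**       
                        ######   +**       
        +                                  
                                           
                                           
             ~~~~~~       ***              
         ### ~~~~~~  *****                 
            ####  ***                      
                ###                        
                                           
                                           
                                           
                                           
                                           
                                           
                                           
                                           
                                           


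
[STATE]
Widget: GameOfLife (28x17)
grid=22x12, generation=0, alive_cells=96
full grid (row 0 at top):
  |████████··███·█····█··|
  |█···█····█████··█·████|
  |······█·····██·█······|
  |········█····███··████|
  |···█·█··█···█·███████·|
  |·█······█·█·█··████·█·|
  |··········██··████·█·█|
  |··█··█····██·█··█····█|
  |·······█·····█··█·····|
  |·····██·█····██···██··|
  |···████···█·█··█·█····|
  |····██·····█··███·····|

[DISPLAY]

Gen: 0                      
████████··███·█····█··      
█···█····█████··█·████      
······█·····██·█······      
········█····███··████      
···█·█··█···█·███████·      
·█······█·█·█··████·█·      
··········██··████·█·█      
··█··█····██·█··█····█      
·······█·····█··█·····      
·····██·█····██···██··      
···████···█·█··█·█····      
····██·····█··███·····      
                            
                            
                            
                            


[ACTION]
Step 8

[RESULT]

Gen: 8                      
·····███·███··········      
····█·······█···█···██      
·····███··████···█··██      
······█···█··█··█·····      
·······██····█··█·····      
········█·············      
········█··██···█·····      
·········█·██···█·····      
·············███······      
······················      
················██····      
················██····      
                            
                            
                            
                            


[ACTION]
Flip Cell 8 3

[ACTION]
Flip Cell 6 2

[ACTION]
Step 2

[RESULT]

Gen: 10                     
·····█···██···········      
····█···██·██·······██      
····████··█·██·███··██      
·····█····█··█████····      
·······█·····█········      
············█·········      
········█···██········      
··············█·······      
···········██·········      
·················█····      
······················      
················██····      
                            
                            
                            
                            


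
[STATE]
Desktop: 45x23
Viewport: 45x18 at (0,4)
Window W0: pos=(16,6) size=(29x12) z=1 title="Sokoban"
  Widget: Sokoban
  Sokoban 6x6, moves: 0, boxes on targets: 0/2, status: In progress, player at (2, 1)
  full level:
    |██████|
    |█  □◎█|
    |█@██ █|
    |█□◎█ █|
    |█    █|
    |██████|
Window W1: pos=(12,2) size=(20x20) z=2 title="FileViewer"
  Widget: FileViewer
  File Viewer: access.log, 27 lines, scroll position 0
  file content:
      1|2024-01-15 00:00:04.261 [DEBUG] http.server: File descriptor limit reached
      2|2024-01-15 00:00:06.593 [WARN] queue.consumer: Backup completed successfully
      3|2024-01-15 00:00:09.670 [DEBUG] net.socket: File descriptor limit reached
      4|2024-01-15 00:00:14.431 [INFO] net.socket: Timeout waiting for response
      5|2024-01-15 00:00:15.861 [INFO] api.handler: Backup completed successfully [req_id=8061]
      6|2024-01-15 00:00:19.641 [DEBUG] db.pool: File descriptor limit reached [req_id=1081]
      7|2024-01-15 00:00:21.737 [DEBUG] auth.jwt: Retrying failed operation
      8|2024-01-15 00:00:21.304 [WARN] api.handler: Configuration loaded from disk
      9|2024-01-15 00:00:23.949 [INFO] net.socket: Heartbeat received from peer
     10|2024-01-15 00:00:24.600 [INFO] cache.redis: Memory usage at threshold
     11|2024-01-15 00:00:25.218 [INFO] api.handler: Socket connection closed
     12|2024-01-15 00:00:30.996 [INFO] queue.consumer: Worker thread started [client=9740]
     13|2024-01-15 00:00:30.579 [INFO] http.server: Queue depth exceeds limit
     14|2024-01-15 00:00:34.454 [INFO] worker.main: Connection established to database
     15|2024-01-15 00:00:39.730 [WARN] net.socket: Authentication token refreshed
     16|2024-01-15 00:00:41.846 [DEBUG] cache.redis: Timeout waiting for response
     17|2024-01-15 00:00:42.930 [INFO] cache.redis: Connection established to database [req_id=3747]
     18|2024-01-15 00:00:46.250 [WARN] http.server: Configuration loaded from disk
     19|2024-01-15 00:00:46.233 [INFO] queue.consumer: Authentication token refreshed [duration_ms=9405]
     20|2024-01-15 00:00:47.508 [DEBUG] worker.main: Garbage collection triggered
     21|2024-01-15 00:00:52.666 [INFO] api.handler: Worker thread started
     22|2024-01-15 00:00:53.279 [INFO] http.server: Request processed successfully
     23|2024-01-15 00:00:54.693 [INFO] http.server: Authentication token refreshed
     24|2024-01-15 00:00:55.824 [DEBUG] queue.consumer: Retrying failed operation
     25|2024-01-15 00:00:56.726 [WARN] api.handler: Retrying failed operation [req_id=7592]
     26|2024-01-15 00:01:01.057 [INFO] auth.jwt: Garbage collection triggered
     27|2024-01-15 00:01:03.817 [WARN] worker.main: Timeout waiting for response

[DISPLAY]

            ┠──────────────────┨             
            ┃2024-01-15 00:00:▲┃             
            ┃2024-01-15 00:00:█┃━━━━━━━━━━━━┓
            ┃2024-01-15 00:00:░┃            ┃
            ┃2024-01-15 00:00:░┃────────────┨
            ┃2024-01-15 00:00:░┃            ┃
            ┃2024-01-15 00:00:░┃            ┃
            ┃2024-01-15 00:00:░┃            ┃
            ┃2024-01-15 00:00:░┃            ┃
            ┃2024-01-15 00:00:░┃            ┃
            ┃2024-01-15 00:00:░┃            ┃
            ┃2024-01-15 00:00:░┃            ┃
            ┃2024-01-15 00:00:░┃            ┃
            ┃2024-01-15 00:00:░┃━━━━━━━━━━━━┛
            ┃2024-01-15 00:00:░┃             
            ┃2024-01-15 00:00:░┃             
            ┃2024-01-15 00:00:▼┃             
            ┗━━━━━━━━━━━━━━━━━━┛             


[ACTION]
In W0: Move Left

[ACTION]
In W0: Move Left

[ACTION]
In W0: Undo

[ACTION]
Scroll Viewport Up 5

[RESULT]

                                             
                                             
            ┏━━━━━━━━━━━━━━━━━━┓             
            ┃ FileViewer       ┃             
            ┠──────────────────┨             
            ┃2024-01-15 00:00:▲┃             
            ┃2024-01-15 00:00:█┃━━━━━━━━━━━━┓
            ┃2024-01-15 00:00:░┃            ┃
            ┃2024-01-15 00:00:░┃────────────┨
            ┃2024-01-15 00:00:░┃            ┃
            ┃2024-01-15 00:00:░┃            ┃
            ┃2024-01-15 00:00:░┃            ┃
            ┃2024-01-15 00:00:░┃            ┃
            ┃2024-01-15 00:00:░┃            ┃
            ┃2024-01-15 00:00:░┃            ┃
            ┃2024-01-15 00:00:░┃            ┃
            ┃2024-01-15 00:00:░┃            ┃
            ┃2024-01-15 00:00:░┃━━━━━━━━━━━━┛


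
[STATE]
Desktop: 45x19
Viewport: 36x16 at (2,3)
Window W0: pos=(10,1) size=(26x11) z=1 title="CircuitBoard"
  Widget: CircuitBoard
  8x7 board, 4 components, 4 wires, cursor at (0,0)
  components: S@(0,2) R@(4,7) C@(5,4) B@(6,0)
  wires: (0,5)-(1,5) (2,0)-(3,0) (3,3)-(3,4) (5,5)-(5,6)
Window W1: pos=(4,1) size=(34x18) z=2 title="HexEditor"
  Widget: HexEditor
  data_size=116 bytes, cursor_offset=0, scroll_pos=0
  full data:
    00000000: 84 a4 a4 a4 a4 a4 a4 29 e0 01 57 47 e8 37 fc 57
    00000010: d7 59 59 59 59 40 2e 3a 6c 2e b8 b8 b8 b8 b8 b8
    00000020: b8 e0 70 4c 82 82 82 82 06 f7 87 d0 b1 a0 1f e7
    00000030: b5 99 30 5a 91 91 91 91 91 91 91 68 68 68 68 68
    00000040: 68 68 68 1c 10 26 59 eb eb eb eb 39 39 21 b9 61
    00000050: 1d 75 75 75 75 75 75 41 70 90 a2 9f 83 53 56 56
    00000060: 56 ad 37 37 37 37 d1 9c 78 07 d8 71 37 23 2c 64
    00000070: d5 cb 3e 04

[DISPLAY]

  ┠────────────────────────────────┨
  ┃00000000  84 a4 a4 a4 a4 a4 a4 2┃
  ┃00000010  d7 59 59 59 59 40 2e 3┃
  ┃00000020  b8 e0 70 4c 82 82 82 8┃
  ┃00000030  b5 99 30 5a 91 91 91 9┃
  ┃00000040  68 68 68 1c 10 26 59 e┃
  ┃00000050  1d 75 75 75 75 75 75 4┃
  ┃00000060  56 ad 37 37 37 37 d1 9┃
  ┃00000070  d5 cb 3e 04           ┃
  ┃                                ┃
  ┃                                ┃
  ┃                                ┃
  ┃                                ┃
  ┃                                ┃
  ┃                                ┃
  ┗━━━━━━━━━━━━━━━━━━━━━━━━━━━━━━━━┛


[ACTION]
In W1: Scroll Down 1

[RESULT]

  ┠────────────────────────────────┨
  ┃00000010  d7 59 59 59 59 40 2e 3┃
  ┃00000020  b8 e0 70 4c 82 82 82 8┃
  ┃00000030  b5 99 30 5a 91 91 91 9┃
  ┃00000040  68 68 68 1c 10 26 59 e┃
  ┃00000050  1d 75 75 75 75 75 75 4┃
  ┃00000060  56 ad 37 37 37 37 d1 9┃
  ┃00000070  d5 cb 3e 04           ┃
  ┃                                ┃
  ┃                                ┃
  ┃                                ┃
  ┃                                ┃
  ┃                                ┃
  ┃                                ┃
  ┃                                ┃
  ┗━━━━━━━━━━━━━━━━━━━━━━━━━━━━━━━━┛


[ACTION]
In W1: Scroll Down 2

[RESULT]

  ┠────────────────────────────────┨
  ┃00000030  b5 99 30 5a 91 91 91 9┃
  ┃00000040  68 68 68 1c 10 26 59 e┃
  ┃00000050  1d 75 75 75 75 75 75 4┃
  ┃00000060  56 ad 37 37 37 37 d1 9┃
  ┃00000070  d5 cb 3e 04           ┃
  ┃                                ┃
  ┃                                ┃
  ┃                                ┃
  ┃                                ┃
  ┃                                ┃
  ┃                                ┃
  ┃                                ┃
  ┃                                ┃
  ┃                                ┃
  ┗━━━━━━━━━━━━━━━━━━━━━━━━━━━━━━━━┛


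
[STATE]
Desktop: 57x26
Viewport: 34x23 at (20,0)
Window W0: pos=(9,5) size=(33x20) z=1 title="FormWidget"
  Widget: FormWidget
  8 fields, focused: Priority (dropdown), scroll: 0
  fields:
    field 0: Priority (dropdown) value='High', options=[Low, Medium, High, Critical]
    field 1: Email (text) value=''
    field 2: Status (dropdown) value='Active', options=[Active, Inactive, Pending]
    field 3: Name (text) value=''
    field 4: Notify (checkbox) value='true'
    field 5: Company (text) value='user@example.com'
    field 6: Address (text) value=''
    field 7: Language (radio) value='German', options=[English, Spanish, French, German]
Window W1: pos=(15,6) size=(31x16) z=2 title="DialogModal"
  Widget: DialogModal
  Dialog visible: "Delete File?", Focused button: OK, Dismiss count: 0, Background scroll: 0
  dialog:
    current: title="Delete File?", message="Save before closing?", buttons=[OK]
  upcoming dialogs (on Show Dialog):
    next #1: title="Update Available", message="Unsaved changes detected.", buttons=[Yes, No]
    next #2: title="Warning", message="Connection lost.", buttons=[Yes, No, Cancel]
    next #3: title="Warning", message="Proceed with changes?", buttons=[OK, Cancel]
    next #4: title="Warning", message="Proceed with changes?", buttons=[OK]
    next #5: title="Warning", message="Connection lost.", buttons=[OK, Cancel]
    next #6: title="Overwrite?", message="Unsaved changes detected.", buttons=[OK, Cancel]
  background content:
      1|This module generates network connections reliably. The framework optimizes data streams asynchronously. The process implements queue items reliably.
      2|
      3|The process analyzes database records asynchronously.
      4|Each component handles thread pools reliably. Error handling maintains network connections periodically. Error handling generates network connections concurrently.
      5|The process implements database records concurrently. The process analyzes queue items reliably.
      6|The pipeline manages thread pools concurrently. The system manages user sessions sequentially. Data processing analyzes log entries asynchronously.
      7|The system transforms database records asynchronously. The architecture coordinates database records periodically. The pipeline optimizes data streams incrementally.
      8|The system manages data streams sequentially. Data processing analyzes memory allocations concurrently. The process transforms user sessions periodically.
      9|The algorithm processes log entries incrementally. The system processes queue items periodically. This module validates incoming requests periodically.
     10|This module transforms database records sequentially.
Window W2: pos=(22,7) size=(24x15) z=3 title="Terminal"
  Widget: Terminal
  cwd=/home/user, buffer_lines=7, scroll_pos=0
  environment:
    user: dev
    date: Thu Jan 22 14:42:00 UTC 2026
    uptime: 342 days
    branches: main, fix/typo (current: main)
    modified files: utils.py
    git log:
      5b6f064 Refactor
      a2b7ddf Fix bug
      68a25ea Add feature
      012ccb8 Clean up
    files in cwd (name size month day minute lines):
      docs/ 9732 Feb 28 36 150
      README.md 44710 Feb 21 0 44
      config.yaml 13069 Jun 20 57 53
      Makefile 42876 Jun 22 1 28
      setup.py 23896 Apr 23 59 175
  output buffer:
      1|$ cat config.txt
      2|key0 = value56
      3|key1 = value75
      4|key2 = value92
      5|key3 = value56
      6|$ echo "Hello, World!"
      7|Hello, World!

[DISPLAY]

                                  
                                  
                                  
                                  
                                  
━━━━━━━━━━━━━━━━━━━━━┓            
━━━━━━━━━━━━━━━━━━━━━━━━━┓        
lo┏━━━━━━━━━━━━━━━━━━━━━━┓        
──┃ Terminal             ┃        
 m┠──────────────────────┨        
  ┃$ cat config.txt      ┃        
pr┃key0 = value56        ┃        
──┃key1 = value75        ┃        
  ┃key2 = value92        ┃        
Sa┃key3 = value56        ┃        
  ┃$ echo "Hello, World!"┃        
──┃Hello, World!         ┃        
al┃$ █                   ┃        
 m┃                      ┃        
  ┃                      ┃        
  ┃                      ┃        
━━┗━━━━━━━━━━━━━━━━━━━━━━┛        
                     ┃            


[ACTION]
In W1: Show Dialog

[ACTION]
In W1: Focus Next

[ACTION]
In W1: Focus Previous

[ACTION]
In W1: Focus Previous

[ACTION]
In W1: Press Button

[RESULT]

                                  
                                  
                                  
                                  
                                  
━━━━━━━━━━━━━━━━━━━━━┓            
━━━━━━━━━━━━━━━━━━━━━━━━━┓        
lo┏━━━━━━━━━━━━━━━━━━━━━━┓        
──┃ Terminal             ┃        
 m┠──────────────────────┨        
  ┃$ cat config.txt      ┃        
pr┃key0 = value56        ┃        
 c┃key1 = value75        ┃        
pr┃key2 = value92        ┃        
pi┃key3 = value56        ┃        
sy┃$ echo "Hello, World!"┃        
sy┃Hello, World!         ┃        
al┃$ █                   ┃        
 m┃                      ┃        
  ┃                      ┃        
  ┃                      ┃        
━━┗━━━━━━━━━━━━━━━━━━━━━━┛        
                     ┃            


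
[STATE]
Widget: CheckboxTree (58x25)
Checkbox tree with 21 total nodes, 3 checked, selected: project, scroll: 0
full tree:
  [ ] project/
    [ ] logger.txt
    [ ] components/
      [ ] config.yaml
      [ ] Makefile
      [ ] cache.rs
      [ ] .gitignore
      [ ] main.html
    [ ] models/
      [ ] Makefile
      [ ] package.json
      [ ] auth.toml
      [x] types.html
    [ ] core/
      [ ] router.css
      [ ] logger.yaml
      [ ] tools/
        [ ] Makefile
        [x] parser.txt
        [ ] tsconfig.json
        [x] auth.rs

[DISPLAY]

>[-] project/                                             
   [ ] logger.txt                                         
   [ ] components/                                        
     [ ] config.yaml                                      
     [ ] Makefile                                         
     [ ] cache.rs                                         
     [ ] .gitignore                                       
     [ ] main.html                                        
   [-] models/                                            
     [ ] Makefile                                         
     [ ] package.json                                     
     [ ] auth.toml                                        
     [x] types.html                                       
   [-] core/                                              
     [ ] router.css                                       
     [ ] logger.yaml                                      
     [-] tools/                                           
       [ ] Makefile                                       
       [x] parser.txt                                     
       [ ] tsconfig.json                                  
       [x] auth.rs                                        
                                                          
                                                          
                                                          
                                                          


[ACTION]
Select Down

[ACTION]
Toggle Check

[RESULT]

 [-] project/                                             
>  [x] logger.txt                                         
   [ ] components/                                        
     [ ] config.yaml                                      
     [ ] Makefile                                         
     [ ] cache.rs                                         
     [ ] .gitignore                                       
     [ ] main.html                                        
   [-] models/                                            
     [ ] Makefile                                         
     [ ] package.json                                     
     [ ] auth.toml                                        
     [x] types.html                                       
   [-] core/                                              
     [ ] router.css                                       
     [ ] logger.yaml                                      
     [-] tools/                                           
       [ ] Makefile                                       
       [x] parser.txt                                     
       [ ] tsconfig.json                                  
       [x] auth.rs                                        
                                                          
                                                          
                                                          
                                                          


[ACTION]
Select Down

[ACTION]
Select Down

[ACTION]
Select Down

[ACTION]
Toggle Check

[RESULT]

 [-] project/                                             
   [x] logger.txt                                         
   [-] components/                                        
     [ ] config.yaml                                      
>    [x] Makefile                                         
     [ ] cache.rs                                         
     [ ] .gitignore                                       
     [ ] main.html                                        
   [-] models/                                            
     [ ] Makefile                                         
     [ ] package.json                                     
     [ ] auth.toml                                        
     [x] types.html                                       
   [-] core/                                              
     [ ] router.css                                       
     [ ] logger.yaml                                      
     [-] tools/                                           
       [ ] Makefile                                       
       [x] parser.txt                                     
       [ ] tsconfig.json                                  
       [x] auth.rs                                        
                                                          
                                                          
                                                          
                                                          


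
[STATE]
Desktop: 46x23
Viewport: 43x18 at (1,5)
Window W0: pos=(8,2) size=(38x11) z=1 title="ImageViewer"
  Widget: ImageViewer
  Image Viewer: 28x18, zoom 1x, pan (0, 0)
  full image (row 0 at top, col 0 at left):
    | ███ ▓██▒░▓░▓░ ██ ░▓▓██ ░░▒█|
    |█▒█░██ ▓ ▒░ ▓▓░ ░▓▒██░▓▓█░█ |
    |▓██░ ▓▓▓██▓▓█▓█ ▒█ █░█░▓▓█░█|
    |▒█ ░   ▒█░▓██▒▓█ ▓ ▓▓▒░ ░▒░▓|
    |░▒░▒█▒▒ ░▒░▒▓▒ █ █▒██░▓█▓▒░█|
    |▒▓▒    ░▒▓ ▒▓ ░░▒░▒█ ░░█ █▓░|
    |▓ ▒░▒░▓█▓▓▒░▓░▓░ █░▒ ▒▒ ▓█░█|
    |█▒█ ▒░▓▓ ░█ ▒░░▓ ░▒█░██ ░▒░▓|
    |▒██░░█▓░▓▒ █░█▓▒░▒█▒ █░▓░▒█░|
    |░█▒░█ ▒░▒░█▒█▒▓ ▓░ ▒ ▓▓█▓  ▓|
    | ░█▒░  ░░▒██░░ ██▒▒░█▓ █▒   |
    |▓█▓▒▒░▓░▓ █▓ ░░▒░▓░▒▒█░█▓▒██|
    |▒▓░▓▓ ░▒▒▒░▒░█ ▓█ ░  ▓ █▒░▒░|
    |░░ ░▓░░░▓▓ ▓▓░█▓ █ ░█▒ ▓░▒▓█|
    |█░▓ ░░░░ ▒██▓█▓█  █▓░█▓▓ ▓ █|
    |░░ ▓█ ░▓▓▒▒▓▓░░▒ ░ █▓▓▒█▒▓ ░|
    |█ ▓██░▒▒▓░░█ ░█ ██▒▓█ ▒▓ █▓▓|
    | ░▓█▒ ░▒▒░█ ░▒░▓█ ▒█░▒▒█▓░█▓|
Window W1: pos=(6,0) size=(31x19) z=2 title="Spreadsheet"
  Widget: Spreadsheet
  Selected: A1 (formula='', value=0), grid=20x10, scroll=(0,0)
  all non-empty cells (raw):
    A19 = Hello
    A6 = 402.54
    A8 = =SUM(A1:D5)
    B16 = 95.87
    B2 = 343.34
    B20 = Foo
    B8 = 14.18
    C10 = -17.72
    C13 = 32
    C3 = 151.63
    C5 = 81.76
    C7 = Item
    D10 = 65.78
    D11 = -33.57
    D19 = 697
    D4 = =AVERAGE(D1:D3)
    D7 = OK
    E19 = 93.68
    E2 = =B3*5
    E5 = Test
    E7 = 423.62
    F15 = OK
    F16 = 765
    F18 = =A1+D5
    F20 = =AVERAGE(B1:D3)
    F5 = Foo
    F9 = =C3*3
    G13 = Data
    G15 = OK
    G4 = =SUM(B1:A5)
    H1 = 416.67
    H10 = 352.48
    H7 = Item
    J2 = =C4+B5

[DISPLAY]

     ┃-----------------------------┃       
     ┃  1      [0]       0       0 ┃       
     ┃  2        0  343.34       0 ┃       
     ┃  3        0       0  151.63 ┃       
     ┃  4        0       0       0 ┃       
     ┃  5        0       0   81.76 ┃       
     ┃  6   402.54       0       0 ┃       
     ┃  7        0       0Item    O┃━━━━━━━
     ┃  8   576.73   14.18       0 ┃       
     ┃  9        0       0       0 ┃       
     ┃ 10        0       0  -17.72 ┃       
     ┃ 11        0       0       0 ┃       
     ┃ 12        0       0       0 ┃       
     ┗━━━━━━━━━━━━━━━━━━━━━━━━━━━━━┛       
                                           
                                           
                                           
                                           


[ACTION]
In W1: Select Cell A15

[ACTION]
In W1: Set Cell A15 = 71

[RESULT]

     ┃-----------------------------┃       
     ┃  1        0       0       0 ┃       
     ┃  2        0  343.34       0 ┃       
     ┃  3        0       0  151.63 ┃       
     ┃  4        0       0       0 ┃       
     ┃  5        0       0   81.76 ┃       
     ┃  6   402.54       0       0 ┃       
     ┃  7        0       0Item    O┃━━━━━━━
     ┃  8   576.73   14.18       0 ┃       
     ┃  9        0       0       0 ┃       
     ┃ 10        0       0  -17.72 ┃       
     ┃ 11        0       0       0 ┃       
     ┃ 12        0       0       0 ┃       
     ┗━━━━━━━━━━━━━━━━━━━━━━━━━━━━━┛       
                                           
                                           
                                           
                                           


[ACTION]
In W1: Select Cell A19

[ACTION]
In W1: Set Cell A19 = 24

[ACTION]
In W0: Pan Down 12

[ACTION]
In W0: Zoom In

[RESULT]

     ┃-----------------------------┃▓▓░░  █
     ┃  1        0       0       0 ┃▓▓░░  █
     ┃  2        0  343.34       0 ┃░░▓▓  ░
     ┃  3        0       0  151.63 ┃░░▓▓  ░
     ┃  4        0       0       0 ┃▓▓▒▒░░▒
     ┃  5        0       0   81.76 ┃▓▓▒▒░░▒
     ┃  6   402.54       0       0 ┃▓▓  ▓▓░
     ┃  7        0       0Item    O┃━━━━━━━
     ┃  8   576.73   14.18       0 ┃       
     ┃  9        0       0       0 ┃       
     ┃ 10        0       0  -17.72 ┃       
     ┃ 11        0       0       0 ┃       
     ┃ 12        0       0       0 ┃       
     ┗━━━━━━━━━━━━━━━━━━━━━━━━━━━━━┛       
                                           
                                           
                                           
                                           
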